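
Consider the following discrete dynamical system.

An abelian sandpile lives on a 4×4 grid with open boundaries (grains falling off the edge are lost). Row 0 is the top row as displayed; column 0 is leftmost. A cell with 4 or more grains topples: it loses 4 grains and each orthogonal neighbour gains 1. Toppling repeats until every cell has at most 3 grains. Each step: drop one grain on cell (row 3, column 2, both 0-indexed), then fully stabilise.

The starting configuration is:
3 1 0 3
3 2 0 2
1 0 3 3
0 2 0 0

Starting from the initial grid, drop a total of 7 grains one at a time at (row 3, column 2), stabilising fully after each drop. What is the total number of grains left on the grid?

26

0) 3 1 0 3
3 2 0 2
1 0 3 3
0 2 0 0
1) 3 1 0 3
3 2 0 2
1 0 3 3
0 2 1 0
2) 3 1 0 3
3 2 0 2
1 0 3 3
0 2 2 0
3) 3 1 0 3
3 2 0 2
1 0 3 3
0 2 3 0
4) 3 1 0 3
3 2 1 3
1 1 1 0
0 3 1 2
5) 3 1 0 3
3 2 1 3
1 1 1 0
0 3 2 2
6) 3 1 0 3
3 2 1 3
1 1 1 0
0 3 3 2
7) 3 1 0 3
3 2 1 3
1 2 2 0
1 0 1 3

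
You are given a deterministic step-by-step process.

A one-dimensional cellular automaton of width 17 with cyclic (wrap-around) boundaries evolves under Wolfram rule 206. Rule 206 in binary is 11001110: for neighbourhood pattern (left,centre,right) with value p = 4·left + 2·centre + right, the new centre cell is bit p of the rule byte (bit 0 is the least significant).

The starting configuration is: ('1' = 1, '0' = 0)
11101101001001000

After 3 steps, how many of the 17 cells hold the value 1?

step 0: 11101101001001000
step 1: 11101101011011001
step 2: 11101101011011011
step 3: 11101101011011011

12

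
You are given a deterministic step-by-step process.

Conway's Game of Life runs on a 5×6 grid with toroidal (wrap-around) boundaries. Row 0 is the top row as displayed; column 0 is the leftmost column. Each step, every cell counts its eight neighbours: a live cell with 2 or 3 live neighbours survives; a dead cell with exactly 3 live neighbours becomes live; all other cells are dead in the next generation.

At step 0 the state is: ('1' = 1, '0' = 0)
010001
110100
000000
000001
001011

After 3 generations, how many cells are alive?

13

[0] 010001
110100
000000
000001
001011
[1] 010101
111000
100000
000011
000011
[2] 010101
001001
100000
100010
000100
[3] 100100
011011
110000
000001
101101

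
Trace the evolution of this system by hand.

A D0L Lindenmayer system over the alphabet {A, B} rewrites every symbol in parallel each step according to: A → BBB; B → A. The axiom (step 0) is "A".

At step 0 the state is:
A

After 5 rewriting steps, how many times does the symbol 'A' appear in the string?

0

gen 0: A
gen 1: BBB
gen 2: AAA
gen 3: BBBBBBBBB
gen 4: AAAAAAAAA
gen 5: BBBBBBBBBBBBBBBBBBBBBBBBBBB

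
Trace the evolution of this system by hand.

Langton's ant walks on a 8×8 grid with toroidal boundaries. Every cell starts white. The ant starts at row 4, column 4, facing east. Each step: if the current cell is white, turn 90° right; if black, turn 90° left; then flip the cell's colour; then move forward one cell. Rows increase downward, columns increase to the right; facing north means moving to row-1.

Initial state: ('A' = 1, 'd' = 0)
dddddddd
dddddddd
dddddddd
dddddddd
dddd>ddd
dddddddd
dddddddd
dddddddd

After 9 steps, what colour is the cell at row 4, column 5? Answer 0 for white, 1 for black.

0) dddddddd
dddddddd
dddddddd
dddddddd
dddd>ddd
dddddddd
dddddddd
dddddddd
1) dddddddd
dddddddd
dddddddd
dddddddd
ddddAddd
ddddvddd
dddddddd
dddddddd
2) dddddddd
dddddddd
dddddddd
dddddddd
ddddAddd
ddd<Addd
dddddddd
dddddddd
3) dddddddd
dddddddd
dddddddd
dddddddd
ddd^Addd
dddAAddd
dddddddd
dddddddd
4) dddddddd
dddddddd
dddddddd
dddddddd
dddA>ddd
dddAAddd
dddddddd
dddddddd
5) dddddddd
dddddddd
dddddddd
dddd^ddd
dddAdddd
dddAAddd
dddddddd
dddddddd
6) dddddddd
dddddddd
dddddddd
ddddA>dd
dddAdddd
dddAAddd
dddddddd
dddddddd
7) dddddddd
dddddddd
dddddddd
ddddAAdd
dddAdvdd
dddAAddd
dddddddd
dddddddd
8) dddddddd
dddddddd
dddddddd
ddddAAdd
dddA<Add
dddAAddd
dddddddd
dddddddd
9) dddddddd
dddddddd
dddddddd
dddd^Add
dddAAAdd
dddAAddd
dddddddd
dddddddd

1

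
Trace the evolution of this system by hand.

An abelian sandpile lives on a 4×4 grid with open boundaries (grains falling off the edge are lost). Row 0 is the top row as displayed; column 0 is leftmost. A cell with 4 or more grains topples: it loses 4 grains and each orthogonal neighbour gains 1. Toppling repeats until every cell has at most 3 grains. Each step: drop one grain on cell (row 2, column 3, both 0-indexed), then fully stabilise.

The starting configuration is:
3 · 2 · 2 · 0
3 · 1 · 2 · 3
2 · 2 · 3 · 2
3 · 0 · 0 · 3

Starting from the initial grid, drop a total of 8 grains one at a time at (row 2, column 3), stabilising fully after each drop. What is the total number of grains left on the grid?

k=0  3 · 2 · 2 · 0
3 · 1 · 2 · 3
2 · 2 · 3 · 2
3 · 0 · 0 · 3
k=1  3 · 2 · 2 · 0
3 · 1 · 2 · 3
2 · 2 · 3 · 3
3 · 0 · 0 · 3
k=2  3 · 2 · 3 · 1
3 · 2 · 0 · 1
2 · 3 · 1 · 3
3 · 0 · 2 · 0
k=3  3 · 2 · 3 · 1
3 · 2 · 0 · 2
2 · 3 · 2 · 0
3 · 0 · 2 · 1
k=4  3 · 2 · 3 · 1
3 · 2 · 0 · 2
2 · 3 · 2 · 1
3 · 0 · 2 · 1
k=5  3 · 2 · 3 · 1
3 · 2 · 0 · 2
2 · 3 · 2 · 2
3 · 0 · 2 · 1
k=6  3 · 2 · 3 · 1
3 · 2 · 0 · 2
2 · 3 · 2 · 3
3 · 0 · 2 · 1
k=7  3 · 2 · 3 · 1
3 · 2 · 0 · 3
2 · 3 · 3 · 0
3 · 0 · 2 · 2
k=8  3 · 2 · 3 · 1
3 · 2 · 0 · 3
2 · 3 · 3 · 1
3 · 0 · 2 · 2

33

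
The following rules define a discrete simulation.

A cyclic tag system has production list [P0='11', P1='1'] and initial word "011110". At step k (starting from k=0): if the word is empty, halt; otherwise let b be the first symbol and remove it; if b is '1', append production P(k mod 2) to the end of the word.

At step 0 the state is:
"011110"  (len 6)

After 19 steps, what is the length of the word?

13

0) "011110"  (len 6)
1) "11110"  (len 5)
2) "11101"  (len 5)
3) "110111"  (len 6)
4) "101111"  (len 6)
5) "0111111"  (len 7)
6) "111111"  (len 6)
7) "1111111"  (len 7)
8) "1111111"  (len 7)
9) "11111111"  (len 8)
10) "11111111"  (len 8)
11) "111111111"  (len 9)
12) "111111111"  (len 9)
13) "1111111111"  (len 10)
14) "1111111111"  (len 10)
15) "11111111111"  (len 11)
16) "11111111111"  (len 11)
17) "111111111111"  (len 12)
18) "111111111111"  (len 12)
19) "1111111111111"  (len 13)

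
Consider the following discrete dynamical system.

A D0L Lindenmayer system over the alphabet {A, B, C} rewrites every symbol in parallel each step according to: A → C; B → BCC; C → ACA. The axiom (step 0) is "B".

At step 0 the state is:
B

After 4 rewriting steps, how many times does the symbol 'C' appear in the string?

step 0: B
step 1: BCC
step 2: BCCACAACA
step 3: BCCACAACACACACCACAC
step 4: BCCACAACACACACCACACACACACACACAACACACACACA

20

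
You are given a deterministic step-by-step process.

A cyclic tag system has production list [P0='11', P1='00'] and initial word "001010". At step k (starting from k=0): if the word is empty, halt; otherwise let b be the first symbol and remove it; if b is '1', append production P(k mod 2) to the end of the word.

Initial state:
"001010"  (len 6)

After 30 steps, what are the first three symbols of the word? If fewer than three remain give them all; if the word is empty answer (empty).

110

k=0  "001010"  (len 6)
k=1  "01010"  (len 5)
k=2  "1010"  (len 4)
k=3  "01011"  (len 5)
k=4  "1011"  (len 4)
k=5  "01111"  (len 5)
k=6  "1111"  (len 4)
k=7  "11111"  (len 5)
k=8  "111100"  (len 6)
k=9  "1110011"  (len 7)
k=10  "11001100"  (len 8)
k=11  "100110011"  (len 9)
k=12  "0011001100"  (len 10)
k=13  "011001100"  (len 9)
k=14  "11001100"  (len 8)
k=15  "100110011"  (len 9)
k=16  "0011001100"  (len 10)
k=17  "011001100"  (len 9)
k=18  "11001100"  (len 8)
k=19  "100110011"  (len 9)
k=20  "0011001100"  (len 10)
k=21  "011001100"  (len 9)
k=22  "11001100"  (len 8)
k=23  "100110011"  (len 9)
k=24  "0011001100"  (len 10)
k=25  "011001100"  (len 9)
k=26  "11001100"  (len 8)
k=27  "100110011"  (len 9)
k=28  "0011001100"  (len 10)
k=29  "011001100"  (len 9)
k=30  "11001100"  (len 8)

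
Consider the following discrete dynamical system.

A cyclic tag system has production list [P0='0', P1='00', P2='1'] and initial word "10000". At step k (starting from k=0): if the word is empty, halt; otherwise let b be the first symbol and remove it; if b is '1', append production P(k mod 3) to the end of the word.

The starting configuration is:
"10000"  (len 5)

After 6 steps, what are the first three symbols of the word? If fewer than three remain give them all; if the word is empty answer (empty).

(empty)

t=0: "10000"  (len 5)
t=1: "00000"  (len 5)
t=2: "0000"  (len 4)
t=3: "000"  (len 3)
t=4: "00"  (len 2)
t=5: "0"  (len 1)
t=6: (halted — word empty)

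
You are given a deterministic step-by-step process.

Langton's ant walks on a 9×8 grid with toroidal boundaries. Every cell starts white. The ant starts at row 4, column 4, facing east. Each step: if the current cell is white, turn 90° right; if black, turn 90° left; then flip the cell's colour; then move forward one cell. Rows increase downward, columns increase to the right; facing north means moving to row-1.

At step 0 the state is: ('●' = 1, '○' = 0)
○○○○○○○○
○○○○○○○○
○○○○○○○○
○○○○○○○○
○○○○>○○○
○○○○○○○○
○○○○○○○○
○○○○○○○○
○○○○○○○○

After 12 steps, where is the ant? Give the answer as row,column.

2,4

gen 0: ○○○○○○○○
○○○○○○○○
○○○○○○○○
○○○○○○○○
○○○○>○○○
○○○○○○○○
○○○○○○○○
○○○○○○○○
○○○○○○○○
gen 1: ○○○○○○○○
○○○○○○○○
○○○○○○○○
○○○○○○○○
○○○○●○○○
○○○○v○○○
○○○○○○○○
○○○○○○○○
○○○○○○○○
gen 2: ○○○○○○○○
○○○○○○○○
○○○○○○○○
○○○○○○○○
○○○○●○○○
○○○<●○○○
○○○○○○○○
○○○○○○○○
○○○○○○○○
gen 3: ○○○○○○○○
○○○○○○○○
○○○○○○○○
○○○○○○○○
○○○^●○○○
○○○●●○○○
○○○○○○○○
○○○○○○○○
○○○○○○○○
gen 4: ○○○○○○○○
○○○○○○○○
○○○○○○○○
○○○○○○○○
○○○●>○○○
○○○●●○○○
○○○○○○○○
○○○○○○○○
○○○○○○○○
gen 5: ○○○○○○○○
○○○○○○○○
○○○○○○○○
○○○○^○○○
○○○●○○○○
○○○●●○○○
○○○○○○○○
○○○○○○○○
○○○○○○○○
gen 6: ○○○○○○○○
○○○○○○○○
○○○○○○○○
○○○○●>○○
○○○●○○○○
○○○●●○○○
○○○○○○○○
○○○○○○○○
○○○○○○○○
gen 7: ○○○○○○○○
○○○○○○○○
○○○○○○○○
○○○○●●○○
○○○●○v○○
○○○●●○○○
○○○○○○○○
○○○○○○○○
○○○○○○○○
gen 8: ○○○○○○○○
○○○○○○○○
○○○○○○○○
○○○○●●○○
○○○●<●○○
○○○●●○○○
○○○○○○○○
○○○○○○○○
○○○○○○○○
gen 9: ○○○○○○○○
○○○○○○○○
○○○○○○○○
○○○○^●○○
○○○●●●○○
○○○●●○○○
○○○○○○○○
○○○○○○○○
○○○○○○○○
gen 10: ○○○○○○○○
○○○○○○○○
○○○○○○○○
○○○<○●○○
○○○●●●○○
○○○●●○○○
○○○○○○○○
○○○○○○○○
○○○○○○○○
gen 11: ○○○○○○○○
○○○○○○○○
○○○^○○○○
○○○●○●○○
○○○●●●○○
○○○●●○○○
○○○○○○○○
○○○○○○○○
○○○○○○○○
gen 12: ○○○○○○○○
○○○○○○○○
○○○●>○○○
○○○●○●○○
○○○●●●○○
○○○●●○○○
○○○○○○○○
○○○○○○○○
○○○○○○○○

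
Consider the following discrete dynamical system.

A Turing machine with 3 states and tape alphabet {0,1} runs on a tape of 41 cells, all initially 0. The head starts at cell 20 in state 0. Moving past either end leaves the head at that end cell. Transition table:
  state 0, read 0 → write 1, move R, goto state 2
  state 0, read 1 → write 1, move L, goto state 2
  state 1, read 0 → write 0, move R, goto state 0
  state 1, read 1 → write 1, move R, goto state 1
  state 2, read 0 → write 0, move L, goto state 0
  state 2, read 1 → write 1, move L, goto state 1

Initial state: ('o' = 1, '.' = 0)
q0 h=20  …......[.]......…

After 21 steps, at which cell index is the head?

11

gen 0: q0 h=20  …......[.]......…
gen 1: q2 h=21  ….....o[.]......…
gen 2: q0 h=20  …......[o]......…
gen 3: q2 h=19  …......[.]o.....…
gen 4: q0 h=18  …......[.].o....…
gen 5: q2 h=19  ….....o[.]o.....…
gen 6: q0 h=18  …......[o].o....…
gen 7: q2 h=17  …......[.]o.o...…
gen 8: q0 h=16  …......[.].o.o..…
gen 9: q2 h=17  ….....o[.]o.o...…
gen 10: q0 h=16  …......[o].o.o..…
gen 11: q2 h=15  …......[.]o.o.o.…
gen 12: q0 h=14  …......[.].o.o.o…
gen 13: q2 h=15  ….....o[.]o.o.o.…
gen 14: q0 h=14  …......[o].o.o.o…
gen 15: q2 h=13  …......[.]o.o.o.…
gen 16: q0 h=12  …......[.].o.o.o…
gen 17: q2 h=13  ….....o[.]o.o.o.…
gen 18: q0 h=12  …......[o].o.o.o…
gen 19: q2 h=11  …......[.]o.o.o.…
gen 20: q0 h=10  …......[.].o.o.o…
gen 21: q2 h=11  ….....o[.]o.o.o.…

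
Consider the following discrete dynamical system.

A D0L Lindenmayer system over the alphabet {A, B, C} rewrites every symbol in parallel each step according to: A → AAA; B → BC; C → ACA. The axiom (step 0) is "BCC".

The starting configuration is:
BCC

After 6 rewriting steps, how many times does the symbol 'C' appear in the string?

0) BCC
1) BCACAACA
2) BCACAAAAACAAAAAAAACAAAA
3) BCACAAAAACAAAAAAAAAAAAAAAAACAAAAAAAAAAAAAAAAAAAAAAAAAACAAAAAAAAAAAAA
4) BCACAAAAACAAAAAAAAAAAAAAAAACAAAAAAAAAAAAAAAAAAAAAAAAAAAAAA…AAAAAAAAAAAAAAAAACAAAAAAAAAAAAAAAAAAAAAAAAAAAAAAAAAAAAAAAA  (len 203)
5) BCACAAAAACAAAAAAAAAAAAAAAAACAAAAAAAAAAAAAAAAAAAAAAAAAAAAAA…AAAAAAAAAAAAAAAAAAAAAAAAAAAAAAAAAAAAAAAAAAAAAAAAAAAAAAAAAA  (len 608)
6) BCACAAAAACAAAAAAAAAAAAAAAAACAAAAAAAAAAAAAAAAAAAAAAAAAAAAAA…AAAAAAAAAAAAAAAAAAAAAAAAAAAAAAAAAAAAAAAAAAAAAAAAAAAAAAAAAA  (len 1823)

8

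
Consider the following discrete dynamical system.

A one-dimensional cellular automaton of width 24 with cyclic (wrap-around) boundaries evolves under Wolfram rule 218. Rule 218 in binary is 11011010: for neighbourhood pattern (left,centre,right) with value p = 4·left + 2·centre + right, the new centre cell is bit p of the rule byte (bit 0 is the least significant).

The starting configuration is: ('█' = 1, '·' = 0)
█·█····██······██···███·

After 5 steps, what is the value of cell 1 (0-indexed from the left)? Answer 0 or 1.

1

[0] █·█····██······██···███·
[1] ···█··████····████·████·
[2] ··█·███████··█████·█████
[3] ██··██████████████·█████
[4] ██████████████████·█████
[5] ██████████████████·█████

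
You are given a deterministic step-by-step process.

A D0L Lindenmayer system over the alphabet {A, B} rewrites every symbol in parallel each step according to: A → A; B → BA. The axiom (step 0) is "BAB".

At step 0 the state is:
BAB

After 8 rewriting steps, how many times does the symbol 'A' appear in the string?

17

0) BAB
1) BAABA
2) BAAABAA
3) BAAAABAAA
4) BAAAAABAAAA
5) BAAAAAABAAAAA
6) BAAAAAAABAAAAAA
7) BAAAAAAAABAAAAAAA
8) BAAAAAAAAABAAAAAAAA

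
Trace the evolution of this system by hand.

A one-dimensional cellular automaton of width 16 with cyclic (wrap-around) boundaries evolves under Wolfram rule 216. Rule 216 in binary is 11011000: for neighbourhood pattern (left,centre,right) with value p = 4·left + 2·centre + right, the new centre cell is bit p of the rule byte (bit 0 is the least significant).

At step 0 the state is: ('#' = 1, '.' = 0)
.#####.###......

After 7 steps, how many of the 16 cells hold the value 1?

14

gen 0: .#####.###......
gen 1: .#####.####.....
gen 2: .#####.#####....
gen 3: .#####.######...
gen 4: .#####.#######..
gen 5: .#####.########.
gen 6: .#####.#########
gen 7: .#####.#########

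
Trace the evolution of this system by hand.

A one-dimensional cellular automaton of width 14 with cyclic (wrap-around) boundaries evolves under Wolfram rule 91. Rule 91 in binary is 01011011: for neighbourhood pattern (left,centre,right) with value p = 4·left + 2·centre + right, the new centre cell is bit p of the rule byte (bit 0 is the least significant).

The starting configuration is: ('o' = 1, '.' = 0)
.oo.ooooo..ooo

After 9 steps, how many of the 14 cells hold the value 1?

11

step 0: .oo.ooooo..ooo
step 1: .oo.o...oooo.o
step 2: .oo..oooo..o..
step 3: oooooo..ooo.oo
step 4: .....oooo.o.o.
step 5: oooooo..o....o
step 6: .....ooo.ooooo
step 7: oooooo.o.o...o
step 8: .....o....oooo
step 9: ooooo.ooooo..o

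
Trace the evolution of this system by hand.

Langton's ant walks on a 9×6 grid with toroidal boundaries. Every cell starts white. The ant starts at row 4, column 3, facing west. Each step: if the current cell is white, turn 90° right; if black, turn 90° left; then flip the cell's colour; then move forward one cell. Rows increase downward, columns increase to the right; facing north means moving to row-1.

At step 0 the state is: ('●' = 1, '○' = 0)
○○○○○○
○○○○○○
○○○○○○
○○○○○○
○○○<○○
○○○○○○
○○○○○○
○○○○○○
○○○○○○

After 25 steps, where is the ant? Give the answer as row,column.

0) ○○○○○○
○○○○○○
○○○○○○
○○○○○○
○○○<○○
○○○○○○
○○○○○○
○○○○○○
○○○○○○
1) ○○○○○○
○○○○○○
○○○○○○
○○○^○○
○○○●○○
○○○○○○
○○○○○○
○○○○○○
○○○○○○
2) ○○○○○○
○○○○○○
○○○○○○
○○○●>○
○○○●○○
○○○○○○
○○○○○○
○○○○○○
○○○○○○
3) ○○○○○○
○○○○○○
○○○○○○
○○○●●○
○○○●v○
○○○○○○
○○○○○○
○○○○○○
○○○○○○
4) ○○○○○○
○○○○○○
○○○○○○
○○○●●○
○○○<●○
○○○○○○
○○○○○○
○○○○○○
○○○○○○
5) ○○○○○○
○○○○○○
○○○○○○
○○○●●○
○○○○●○
○○○v○○
○○○○○○
○○○○○○
○○○○○○
6) ○○○○○○
○○○○○○
○○○○○○
○○○●●○
○○○○●○
○○<●○○
○○○○○○
○○○○○○
○○○○○○
7) ○○○○○○
○○○○○○
○○○○○○
○○○●●○
○○^○●○
○○●●○○
○○○○○○
○○○○○○
○○○○○○
8) ○○○○○○
○○○○○○
○○○○○○
○○○●●○
○○●>●○
○○●●○○
○○○○○○
○○○○○○
○○○○○○
9) ○○○○○○
○○○○○○
○○○○○○
○○○●●○
○○●●●○
○○●v○○
○○○○○○
○○○○○○
○○○○○○
10) ○○○○○○
○○○○○○
○○○○○○
○○○●●○
○○●●●○
○○●○>○
○○○○○○
○○○○○○
○○○○○○
11) ○○○○○○
○○○○○○
○○○○○○
○○○●●○
○○●●●○
○○●○●○
○○○○v○
○○○○○○
○○○○○○
12) ○○○○○○
○○○○○○
○○○○○○
○○○●●○
○○●●●○
○○●○●○
○○○<●○
○○○○○○
○○○○○○
13) ○○○○○○
○○○○○○
○○○○○○
○○○●●○
○○●●●○
○○●^●○
○○○●●○
○○○○○○
○○○○○○
14) ○○○○○○
○○○○○○
○○○○○○
○○○●●○
○○●●●○
○○●●>○
○○○●●○
○○○○○○
○○○○○○
15) ○○○○○○
○○○○○○
○○○○○○
○○○●●○
○○●●^○
○○●●○○
○○○●●○
○○○○○○
○○○○○○
16) ○○○○○○
○○○○○○
○○○○○○
○○○●●○
○○●<○○
○○●●○○
○○○●●○
○○○○○○
○○○○○○
17) ○○○○○○
○○○○○○
○○○○○○
○○○●●○
○○●○○○
○○●v○○
○○○●●○
○○○○○○
○○○○○○
18) ○○○○○○
○○○○○○
○○○○○○
○○○●●○
○○●○○○
○○●○>○
○○○●●○
○○○○○○
○○○○○○
19) ○○○○○○
○○○○○○
○○○○○○
○○○●●○
○○●○○○
○○●○●○
○○○●v○
○○○○○○
○○○○○○
20) ○○○○○○
○○○○○○
○○○○○○
○○○●●○
○○●○○○
○○●○●○
○○○●○>
○○○○○○
○○○○○○
21) ○○○○○○
○○○○○○
○○○○○○
○○○●●○
○○●○○○
○○●○●○
○○○●○●
○○○○○v
○○○○○○
22) ○○○○○○
○○○○○○
○○○○○○
○○○●●○
○○●○○○
○○●○●○
○○○●○●
○○○○<●
○○○○○○
23) ○○○○○○
○○○○○○
○○○○○○
○○○●●○
○○●○○○
○○●○●○
○○○●^●
○○○○●●
○○○○○○
24) ○○○○○○
○○○○○○
○○○○○○
○○○●●○
○○●○○○
○○●○●○
○○○●●>
○○○○●●
○○○○○○
25) ○○○○○○
○○○○○○
○○○○○○
○○○●●○
○○●○○○
○○●○●^
○○○●●○
○○○○●●
○○○○○○

5,5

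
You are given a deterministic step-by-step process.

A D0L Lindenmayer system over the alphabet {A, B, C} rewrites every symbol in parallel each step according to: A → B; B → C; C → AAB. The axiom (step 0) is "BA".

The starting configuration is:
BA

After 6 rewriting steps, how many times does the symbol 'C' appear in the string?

5

k=0  BA
k=1  CB
k=2  AABC
k=3  BBCAAB
k=4  CCAABBBC
k=5  AABAABBBCCCAAB
k=6  BBCBBCCCAABAABAABBBC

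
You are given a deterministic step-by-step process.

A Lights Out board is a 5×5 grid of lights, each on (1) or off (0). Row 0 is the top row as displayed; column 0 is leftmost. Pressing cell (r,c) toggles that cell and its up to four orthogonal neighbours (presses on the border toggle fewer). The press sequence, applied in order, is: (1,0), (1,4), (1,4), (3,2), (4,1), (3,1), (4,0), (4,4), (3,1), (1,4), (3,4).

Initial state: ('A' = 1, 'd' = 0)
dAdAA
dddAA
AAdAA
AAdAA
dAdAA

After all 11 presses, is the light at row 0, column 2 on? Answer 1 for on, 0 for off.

0

[0] dAdAA
dddAA
AAdAA
AAdAA
dAdAA
[1] AAdAA
AAdAA
dAdAA
AAdAA
dAdAA
[2] AAdAd
AAddd
dAdAd
AAdAA
dAdAA
[3] AAdAA
AAdAA
dAdAA
AAdAA
dAdAA
[4] AAdAA
AAdAA
dAAAA
AdAdA
dAAAA
[5] AAdAA
AAdAA
dAAAA
AAAdA
AddAA
[6] AAdAA
AAdAA
ddAAA
ddddA
AAdAA
[7] AAdAA
AAdAA
ddAAA
AdddA
dddAA
[8] AAdAA
AAdAA
ddAAA
Adddd
ddddd
[9] AAdAA
AAdAA
dAAAA
dAAdd
dAddd
[10] AAdAd
AAddd
dAAAd
dAAdd
dAddd
[11] AAdAd
AAddd
dAAAA
dAAAA
dAddA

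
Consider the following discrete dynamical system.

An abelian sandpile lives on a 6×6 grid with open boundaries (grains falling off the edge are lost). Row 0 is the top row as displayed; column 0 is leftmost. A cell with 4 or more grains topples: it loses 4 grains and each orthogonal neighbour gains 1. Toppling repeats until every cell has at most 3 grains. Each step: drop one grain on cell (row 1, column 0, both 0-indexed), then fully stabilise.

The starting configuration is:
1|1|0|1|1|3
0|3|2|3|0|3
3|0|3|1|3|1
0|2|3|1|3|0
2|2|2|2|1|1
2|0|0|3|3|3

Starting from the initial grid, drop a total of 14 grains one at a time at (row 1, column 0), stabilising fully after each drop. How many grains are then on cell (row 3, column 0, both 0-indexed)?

gen 0: 1|1|0|1|1|3
0|3|2|3|0|3
3|0|3|1|3|1
0|2|3|1|3|0
2|2|2|2|1|1
2|0|0|3|3|3
gen 1: 1|1|0|1|1|3
1|3|2|3|0|3
3|0|3|1|3|1
0|2|3|1|3|0
2|2|2|2|1|1
2|0|0|3|3|3
gen 2: 1|1|0|1|1|3
2|3|2|3|0|3
3|0|3|1|3|1
0|2|3|1|3|0
2|2|2|2|1|1
2|0|0|3|3|3
gen 3: 1|1|0|1|1|3
3|3|2|3|0|3
3|0|3|1|3|1
0|2|3|1|3|0
2|2|2|2|1|1
2|0|0|3|3|3
gen 4: 2|2|0|1|1|3
2|0|3|3|0|3
0|2|3|1|3|1
1|2|3|1|3|0
2|2|2|2|1|1
2|0|0|3|3|3
gen 5: 2|2|0|1|1|3
3|0|3|3|0|3
0|2|3|1|3|1
1|2|3|1|3|0
2|2|2|2|1|1
2|0|0|3|3|3
gen 6: 3|2|0|1|1|3
0|1|3|3|0|3
1|2|3|1|3|1
1|2|3|1|3|0
2|2|2|2|1|1
2|0|0|3|3|3
gen 7: 3|2|0|1|1|3
1|1|3|3|0|3
1|2|3|1|3|1
1|2|3|1|3|0
2|2|2|2|1|1
2|0|0|3|3|3
gen 8: 3|2|0|1|1|3
2|1|3|3|0|3
1|2|3|1|3|1
1|2|3|1|3|0
2|2|2|2|1|1
2|0|0|3|3|3
gen 9: 3|2|0|1|1|3
3|1|3|3|0|3
1|2|3|1|3|1
1|2|3|1|3|0
2|2|2|2|1|1
2|0|0|3|3|3
gen 10: 0|3|0|1|1|3
1|2|3|3|0|3
2|2|3|1|3|1
1|2|3|1|3|0
2|2|2|2|1|1
2|0|0|3|3|3
gen 11: 0|3|0|1|1|3
2|2|3|3|0|3
2|2|3|1|3|1
1|2|3|1|3|0
2|2|2|2|1|1
2|0|0|3|3|3
gen 12: 0|3|0|1|1|3
3|2|3|3|0|3
2|2|3|1|3|1
1|2|3|1|3|0
2|2|2|2|1|1
2|0|0|3|3|3
gen 13: 1|3|0|1|1|3
0|3|3|3|0|3
3|2|3|1|3|1
1|2|3|1|3|0
2|2|2|2|1|1
2|0|0|3|3|3
gen 14: 1|3|0|1|1|3
1|3|3|3|0|3
3|2|3|1|3|1
1|2|3|1|3|0
2|2|2|2|1|1
2|0|0|3|3|3

1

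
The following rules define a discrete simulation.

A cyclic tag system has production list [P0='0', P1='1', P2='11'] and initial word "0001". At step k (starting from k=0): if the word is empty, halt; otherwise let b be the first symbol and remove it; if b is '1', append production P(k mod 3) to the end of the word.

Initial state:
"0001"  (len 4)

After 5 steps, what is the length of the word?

0

gen 0: "0001"  (len 4)
gen 1: "001"  (len 3)
gen 2: "01"  (len 2)
gen 3: "1"  (len 1)
gen 4: "0"  (len 1)
gen 5: (halted — word empty)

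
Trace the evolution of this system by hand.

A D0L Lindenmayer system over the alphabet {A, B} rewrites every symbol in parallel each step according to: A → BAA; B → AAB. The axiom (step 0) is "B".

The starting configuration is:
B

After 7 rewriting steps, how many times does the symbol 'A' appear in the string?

1458

0) B
1) AAB
2) BAABAAAAB
3) AABBAABAAAABBAABAABAABAAAAB
4) BAABAAAABAABBAABAAAABBAABAABAABAAAABAABBAABAAAABBAABAAAABBAABAAAABBAABAABAABAAAAB
5) AABBAABAAAABBAABAABAABAAAABBAABAAAABAABBAABAAAABBAABAABAAB…ABAABAABAAAABAABBAABAAAABBAABAAAABBAABAAAABBAABAABAABAAAAB  (len 243)
6) BAABAAAABAABBAABAAAABBAABAABAABAAAABAABBAABAAAABBAABAAAABB…ABAABAABAAAABAABBAABAAAABBAABAAAABBAABAAAABBAABAABAABAAAAB  (len 729)
7) AABBAABAAAABBAABAABAABAAAABBAABAAAABAABBAABAAAABBAABAABAAB…ABAABAABAAAABAABBAABAAAABBAABAAAABBAABAAAABBAABAABAABAAAAB  (len 2187)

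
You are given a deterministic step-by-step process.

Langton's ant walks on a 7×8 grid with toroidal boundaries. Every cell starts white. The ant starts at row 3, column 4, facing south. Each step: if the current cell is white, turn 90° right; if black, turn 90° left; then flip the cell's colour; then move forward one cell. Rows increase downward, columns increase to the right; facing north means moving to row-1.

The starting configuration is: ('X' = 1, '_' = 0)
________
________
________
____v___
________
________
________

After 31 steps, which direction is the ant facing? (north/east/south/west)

east

[0] ________
________
________
____v___
________
________
________
[1] ________
________
________
___<X___
________
________
________
[2] ________
________
___^____
___XX___
________
________
________
[3] ________
________
___X>___
___XX___
________
________
________
[4] ________
________
___XX___
___Xv___
________
________
________
[5] ________
________
___XX___
___X_>__
________
________
________
[6] ________
________
___XX___
___X_X__
_____v__
________
________
[7] ________
________
___XX___
___X_X__
____<X__
________
________
[8] ________
________
___XX___
___X^X__
____XX__
________
________
[9] ________
________
___XX___
___XX>__
____XX__
________
________
[10] ________
________
___XX^__
___XX___
____XX__
________
________
[11] ________
________
___XXX>_
___XX___
____XX__
________
________
[12] ________
________
___XXXX_
___XX_v_
____XX__
________
________
[13] ________
________
___XXXX_
___XX<X_
____XX__
________
________
[14] ________
________
___XX^X_
___XXXX_
____XX__
________
________
[15] ________
________
___X<_X_
___XXXX_
____XX__
________
________
[16] ________
________
___X__X_
___XvXX_
____XX__
________
________
[17] ________
________
___X__X_
___X_>X_
____XX__
________
________
[18] ________
________
___X_^X_
___X__X_
____XX__
________
________
[19] ________
________
___X_X>_
___X__X_
____XX__
________
________
[20] ________
______^_
___X_X__
___X__X_
____XX__
________
________
[21] ________
______X>
___X_X__
___X__X_
____XX__
________
________
[22] ________
______XX
___X_X_v
___X__X_
____XX__
________
________
[23] ________
______XX
___X_X<X
___X__X_
____XX__
________
________
[24] ________
______^X
___X_XXX
___X__X_
____XX__
________
________
[25] ________
_____<_X
___X_XXX
___X__X_
____XX__
________
________
[26] _____^__
_____X_X
___X_XXX
___X__X_
____XX__
________
________
[27] _____X>_
_____X_X
___X_XXX
___X__X_
____XX__
________
________
[28] _____XX_
_____XvX
___X_XXX
___X__X_
____XX__
________
________
[29] _____XX_
_____<XX
___X_XXX
___X__X_
____XX__
________
________
[30] _____XX_
______XX
___X_vXX
___X__X_
____XX__
________
________
[31] _____XX_
______XX
___X__>X
___X__X_
____XX__
________
________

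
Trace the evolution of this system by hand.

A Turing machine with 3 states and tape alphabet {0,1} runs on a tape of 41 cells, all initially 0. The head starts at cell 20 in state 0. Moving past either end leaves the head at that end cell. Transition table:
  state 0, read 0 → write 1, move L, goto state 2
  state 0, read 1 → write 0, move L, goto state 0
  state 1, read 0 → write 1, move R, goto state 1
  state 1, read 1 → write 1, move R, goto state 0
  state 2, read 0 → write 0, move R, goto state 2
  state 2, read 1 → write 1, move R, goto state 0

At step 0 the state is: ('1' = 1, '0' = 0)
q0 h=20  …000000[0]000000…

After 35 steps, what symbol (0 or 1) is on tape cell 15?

0

k=0  q0 h=20  …000000[0]000000…
k=1  q2 h=19  …000000[0]100000…
k=2  q2 h=20  …000000[1]000000…
k=3  q0 h=21  …000001[0]000000…
k=4  q2 h=20  …000000[1]100000…
k=5  q0 h=21  …000001[1]000000…
k=6  q0 h=20  …000000[1]000000…
k=7  q0 h=19  …000000[0]000000…
k=8  q2 h=18  …000000[0]100000…
k=9  q2 h=19  …000000[1]000000…
k=10  q0 h=20  …000001[0]000000…
k=11  q2 h=19  …000000[1]100000…
k=12  q0 h=20  …000001[1]000000…
k=13  q0 h=19  …000000[1]000000…
k=14  q0 h=18  …000000[0]000000…
k=15  q2 h=17  …000000[0]100000…
k=16  q2 h=18  …000000[1]000000…
k=17  q0 h=19  …000001[0]000000…
k=18  q2 h=18  …000000[1]100000…
k=19  q0 h=19  …000001[1]000000…
k=20  q0 h=18  …000000[1]000000…
k=21  q0 h=17  …000000[0]000000…
k=22  q2 h=16  …000000[0]100000…
k=23  q2 h=17  …000000[1]000000…
k=24  q0 h=18  …000001[0]000000…
k=25  q2 h=17  …000000[1]100000…
k=26  q0 h=18  …000001[1]000000…
k=27  q0 h=17  …000000[1]000000…
k=28  q0 h=16  …000000[0]000000…
k=29  q2 h=15  …000000[0]100000…
k=30  q2 h=16  …000000[1]000000…
k=31  q0 h=17  …000001[0]000000…
k=32  q2 h=16  …000000[1]100000…
k=33  q0 h=17  …000001[1]000000…
k=34  q0 h=16  …000000[1]000000…
k=35  q0 h=15  …000000[0]000000…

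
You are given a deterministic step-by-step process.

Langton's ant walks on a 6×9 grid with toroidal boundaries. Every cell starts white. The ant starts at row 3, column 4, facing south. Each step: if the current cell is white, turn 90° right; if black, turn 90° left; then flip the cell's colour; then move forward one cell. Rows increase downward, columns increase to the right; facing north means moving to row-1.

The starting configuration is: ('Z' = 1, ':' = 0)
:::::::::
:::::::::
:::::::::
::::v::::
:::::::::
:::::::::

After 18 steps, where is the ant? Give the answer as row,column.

0) :::::::::
:::::::::
:::::::::
::::v::::
:::::::::
:::::::::
1) :::::::::
:::::::::
:::::::::
:::<Z::::
:::::::::
:::::::::
2) :::::::::
:::::::::
:::^:::::
:::ZZ::::
:::::::::
:::::::::
3) :::::::::
:::::::::
:::Z>::::
:::ZZ::::
:::::::::
:::::::::
4) :::::::::
:::::::::
:::ZZ::::
:::Zv::::
:::::::::
:::::::::
5) :::::::::
:::::::::
:::ZZ::::
:::Z:>:::
:::::::::
:::::::::
6) :::::::::
:::::::::
:::ZZ::::
:::Z:Z:::
:::::v:::
:::::::::
7) :::::::::
:::::::::
:::ZZ::::
:::Z:Z:::
::::<Z:::
:::::::::
8) :::::::::
:::::::::
:::ZZ::::
:::Z^Z:::
::::ZZ:::
:::::::::
9) :::::::::
:::::::::
:::ZZ::::
:::ZZ>:::
::::ZZ:::
:::::::::
10) :::::::::
:::::::::
:::ZZ^:::
:::ZZ::::
::::ZZ:::
:::::::::
11) :::::::::
:::::::::
:::ZZZ>::
:::ZZ::::
::::ZZ:::
:::::::::
12) :::::::::
:::::::::
:::ZZZZ::
:::ZZ:v::
::::ZZ:::
:::::::::
13) :::::::::
:::::::::
:::ZZZZ::
:::ZZ<Z::
::::ZZ:::
:::::::::
14) :::::::::
:::::::::
:::ZZ^Z::
:::ZZZZ::
::::ZZ:::
:::::::::
15) :::::::::
:::::::::
:::Z<:Z::
:::ZZZZ::
::::ZZ:::
:::::::::
16) :::::::::
:::::::::
:::Z::Z::
:::ZvZZ::
::::ZZ:::
:::::::::
17) :::::::::
:::::::::
:::Z::Z::
:::Z:>Z::
::::ZZ:::
:::::::::
18) :::::::::
:::::::::
:::Z:^Z::
:::Z::Z::
::::ZZ:::
:::::::::

2,5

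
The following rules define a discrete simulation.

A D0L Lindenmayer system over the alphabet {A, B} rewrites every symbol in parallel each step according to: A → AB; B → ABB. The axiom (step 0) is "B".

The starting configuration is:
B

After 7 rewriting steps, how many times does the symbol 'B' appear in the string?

610

k=0  B
k=1  ABB
k=2  ABABBABB
k=3  ABABBABABBABBABABBABB
k=4  ABABBABABBABBABABBABABBABBABABBABBABABBABABBABBABABBABB
k=5  ABABBABABBABBABABBABABBABBABABBABBABABBABABBABBABABBABABBA…ABBABABBABABBABBABABBABABBABBABABBABBABABBABABBABBABABBABB  (len 144)
k=6  ABABBABABBABBABABBABABBABBABABBABBABABBABABBABBABABBABABBA…ABBABABBABABBABBABABBABABBABBABABBABBABABBABABBABBABABBABB  (len 377)
k=7  ABABBABABBABBABABBABABBABBABABBABBABABBABABBABBABABBABABBA…ABBABABBABABBABBABABBABABBABBABABBABBABABBABABBABBABABBABB  (len 987)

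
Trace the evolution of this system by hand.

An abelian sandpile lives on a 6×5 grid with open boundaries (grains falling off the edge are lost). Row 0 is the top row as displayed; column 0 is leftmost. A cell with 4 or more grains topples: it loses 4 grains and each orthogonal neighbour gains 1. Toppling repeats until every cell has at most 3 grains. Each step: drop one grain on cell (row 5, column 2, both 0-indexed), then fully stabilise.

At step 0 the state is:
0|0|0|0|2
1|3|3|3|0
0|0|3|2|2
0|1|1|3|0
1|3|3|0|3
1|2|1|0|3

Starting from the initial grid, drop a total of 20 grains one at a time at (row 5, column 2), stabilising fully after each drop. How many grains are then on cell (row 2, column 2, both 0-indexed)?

2

gen 0: 0|0|0|0|2
1|3|3|3|0
0|0|3|2|2
0|1|1|3|0
1|3|3|0|3
1|2|1|0|3
gen 1: 0|0|0|0|2
1|3|3|3|0
0|0|3|2|2
0|1|1|3|0
1|3|3|0|3
1|2|2|0|3
gen 2: 0|0|0|0|2
1|3|3|3|0
0|0|3|2|2
0|1|1|3|0
1|3|3|0|3
1|2|3|0|3
gen 3: 0|0|0|0|2
1|3|3|3|0
0|0|3|2|2
0|2|2|3|0
2|1|1|1|3
2|0|2|1|3
gen 4: 0|0|0|0|2
1|3|3|3|0
0|0|3|2|2
0|2|2|3|0
2|1|1|1|3
2|0|3|1|3
gen 5: 0|0|0|0|2
1|3|3|3|0
0|0|3|2|2
0|2|2|3|0
2|1|2|1|3
2|1|0|2|3
gen 6: 0|0|0|0|2
1|3|3|3|0
0|0|3|2|2
0|2|2|3|0
2|1|2|1|3
2|1|1|2|3
gen 7: 0|0|0|0|2
1|3|3|3|0
0|0|3|2|2
0|2|2|3|0
2|1|2|1|3
2|1|2|2|3
gen 8: 0|0|0|0|2
1|3|3|3|0
0|0|3|2|2
0|2|2|3|0
2|1|2|1|3
2|1|3|2|3
gen 9: 0|0|0|0|2
1|3|3|3|0
0|0|3|2|2
0|2|2|3|0
2|1|3|1|3
2|2|0|3|3
gen 10: 0|0|0|0|2
1|3|3|3|0
0|0|3|2|2
0|2|2|3|0
2|1|3|1|3
2|2|1|3|3
gen 11: 0|0|0|0|2
1|3|3|3|0
0|0|3|2|2
0|2|2|3|0
2|1|3|1|3
2|2|2|3|3
gen 12: 0|0|0|0|2
1|3|3|3|0
0|0|3|2|2
0|2|2|3|0
2|1|3|1|3
2|2|3|3|3
gen 13: 0|1|1|1|2
2|0|2|1|1
0|2|2|1|3
0|3|1|2|2
2|2|2|1|1
2|3|2|2|1
gen 14: 0|1|1|1|2
2|0|2|1|1
0|2|2|1|3
0|3|1|2|2
2|2|2|1|1
2|3|3|2|1
gen 15: 0|1|1|1|2
2|0|2|1|1
0|2|2|1|3
0|3|1|2|2
2|3|3|1|1
3|0|1|3|1
gen 16: 0|1|1|1|2
2|0|2|1|1
0|2|2|1|3
0|3|1|2|2
2|3|3|1|1
3|0|2|3|1
gen 17: 0|1|1|1|2
2|0|2|1|1
0|2|2|1|3
0|3|1|2|2
2|3|3|1|1
3|0|3|3|1
gen 18: 0|1|1|1|2
2|0|2|1|1
0|3|2|1|3
1|0|3|2|2
3|1|1|3|1
3|2|2|0|2
gen 19: 0|1|1|1|2
2|0|2|1|1
0|3|2|1|3
1|0|3|2|2
3|1|1|3|1
3|2|3|0|2
gen 20: 0|1|1|1|2
2|0|2|1|1
0|3|2|1|3
1|0|3|2|2
3|1|2|3|1
3|3|0|1|2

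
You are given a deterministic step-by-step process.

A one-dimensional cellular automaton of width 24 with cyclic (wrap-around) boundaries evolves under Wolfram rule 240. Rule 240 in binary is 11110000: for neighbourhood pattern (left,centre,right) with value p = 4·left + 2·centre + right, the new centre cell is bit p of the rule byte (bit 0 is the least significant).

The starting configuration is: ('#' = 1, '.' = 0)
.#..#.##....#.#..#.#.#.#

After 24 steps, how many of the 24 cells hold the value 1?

10

step 0: .#..#.##....#.#..#.#.#.#
step 1: #.#..#.##....#.#..#.#.#.
step 2: .#.#..#.##....#.#..#.#.#
step 3: #.#.#..#.##....#.#..#.#.
step 4: .#.#.#..#.##....#.#..#.#
step 5: #.#.#.#..#.##....#.#..#.
step 6: .#.#.#.#..#.##....#.#..#
step 7: #.#.#.#.#..#.##....#.#..
step 8: .#.#.#.#.#..#.##....#.#.
step 9: ..#.#.#.#.#..#.##....#.#
step 10: #..#.#.#.#.#..#.##....#.
step 11: .#..#.#.#.#.#..#.##....#
step 12: #.#..#.#.#.#.#..#.##....
step 13: .#.#..#.#.#.#.#..#.##...
step 14: ..#.#..#.#.#.#.#..#.##..
step 15: ...#.#..#.#.#.#.#..#.##.
step 16: ....#.#..#.#.#.#.#..#.##
step 17: #....#.#..#.#.#.#.#..#.#
step 18: ##....#.#..#.#.#.#.#..#.
step 19: .##....#.#..#.#.#.#.#..#
step 20: #.##....#.#..#.#.#.#.#..
step 21: .#.##....#.#..#.#.#.#.#.
step 22: ..#.##....#.#..#.#.#.#.#
step 23: #..#.##....#.#..#.#.#.#.
step 24: .#..#.##....#.#..#.#.#.#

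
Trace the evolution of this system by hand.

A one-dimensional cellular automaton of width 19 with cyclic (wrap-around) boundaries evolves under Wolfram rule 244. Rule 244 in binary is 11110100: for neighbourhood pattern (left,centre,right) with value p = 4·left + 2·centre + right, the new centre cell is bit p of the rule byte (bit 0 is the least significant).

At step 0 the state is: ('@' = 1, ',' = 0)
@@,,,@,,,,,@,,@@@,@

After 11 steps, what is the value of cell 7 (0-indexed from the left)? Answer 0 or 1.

1

[0] @@,,,@,,,,,@,,@@@,@
[1] @@@,,@@,,,,@@,,@@@,
[2] ,@@@,,@@,,,,@@,,@@@
[3] @,@@@,,@@,,,,@@,,@@
[4] @@,@@@,,@@,,,,@@,,@
[5] @@@,@@@,,@@,,,,@@,,
[6] ,@@@,@@@,,@@,,,,@@,
[7] ,,@@@,@@@,,@@,,,,@@
[8] @,,@@@,@@@,,@@,,,,@
[9] @@,,@@@,@@@,,@@,,,,
[10] ,@@,,@@@,@@@,,@@,,,
[11] ,,@@,,@@@,@@@,,@@,,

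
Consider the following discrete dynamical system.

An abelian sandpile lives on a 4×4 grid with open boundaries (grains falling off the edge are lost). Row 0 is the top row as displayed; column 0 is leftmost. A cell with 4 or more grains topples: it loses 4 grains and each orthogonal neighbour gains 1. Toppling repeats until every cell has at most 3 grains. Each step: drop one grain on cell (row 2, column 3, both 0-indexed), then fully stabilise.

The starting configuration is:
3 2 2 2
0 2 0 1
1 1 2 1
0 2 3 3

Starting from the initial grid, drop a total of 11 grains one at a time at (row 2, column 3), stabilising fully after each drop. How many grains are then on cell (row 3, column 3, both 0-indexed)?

3

0) 3 2 2 2
0 2 0 1
1 1 2 1
0 2 3 3
1) 3 2 2 2
0 2 0 1
1 1 2 2
0 2 3 3
2) 3 2 2 2
0 2 0 1
1 1 2 3
0 2 3 3
3) 3 2 2 2
0 2 1 2
1 2 0 2
0 3 1 1
4) 3 2 2 2
0 2 1 2
1 2 0 3
0 3 1 1
5) 3 2 2 2
0 2 1 3
1 2 1 0
0 3 1 2
6) 3 2 2 2
0 2 1 3
1 2 1 1
0 3 1 2
7) 3 2 2 2
0 2 1 3
1 2 1 2
0 3 1 2
8) 3 2 2 2
0 2 1 3
1 2 1 3
0 3 1 2
9) 3 2 2 3
0 2 2 0
1 2 2 1
0 3 1 3
10) 3 2 2 3
0 2 2 0
1 2 2 2
0 3 1 3
11) 3 2 2 3
0 2 2 0
1 2 2 3
0 3 1 3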